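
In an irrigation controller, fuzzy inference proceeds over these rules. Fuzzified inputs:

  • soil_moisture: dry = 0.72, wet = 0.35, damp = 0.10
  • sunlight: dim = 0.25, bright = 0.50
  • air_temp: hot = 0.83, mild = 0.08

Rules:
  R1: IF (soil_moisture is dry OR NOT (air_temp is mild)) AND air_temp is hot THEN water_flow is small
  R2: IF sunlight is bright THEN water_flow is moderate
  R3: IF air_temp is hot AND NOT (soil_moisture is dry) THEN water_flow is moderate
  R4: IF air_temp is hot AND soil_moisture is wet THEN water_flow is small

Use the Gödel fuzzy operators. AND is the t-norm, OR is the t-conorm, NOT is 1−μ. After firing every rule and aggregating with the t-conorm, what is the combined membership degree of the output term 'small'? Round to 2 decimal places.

R1: (dry=0.72 OR ¬mild=1−0.08=0.92) = 0.92; AND[min(a, b)] with hot=0.83 → w = 0.83
R2: bright=0.50 → w = 0.50
R3: hot=0.83, ¬dry=1−0.72=0.28; AND[min(a, b)] → w = 0.28
R4: hot=0.83, wet=0.35; AND[min(a, b)] → w = 0.35
Rules with consequent 'small': {R1, R4} → strengths 0.83, 0.35
Aggregate via t-conorm [max(a, b)]: 0.83

0.83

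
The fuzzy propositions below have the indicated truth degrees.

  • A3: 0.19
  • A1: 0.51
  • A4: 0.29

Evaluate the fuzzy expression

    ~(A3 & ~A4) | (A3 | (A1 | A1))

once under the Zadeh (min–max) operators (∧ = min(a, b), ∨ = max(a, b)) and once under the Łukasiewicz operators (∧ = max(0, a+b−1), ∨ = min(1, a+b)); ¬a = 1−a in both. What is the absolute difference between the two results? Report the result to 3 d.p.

0.190

Under Zadeh (min–max):
  ~A4 = 1 − 0.29 = 0.71
  A3 & ~A4 = min(a, b) on (0.19, 0.71) = 0.19
  ~(A3 & ~A4) = 1 − 0.19 = 0.81
  A1 | A1 = max(a, b) on (0.51, 0.51) = 0.51
  A3 | (A1 | A1) = max(a, b) on (0.19, 0.51) = 0.51
  ~(A3 & ~A4) | (A3 | (A1 | A1)) = max(a, b) on (0.81, 0.51) = 0.81
  → value = 0.8100
Under Łukasiewicz:
  ~A4 = 1 − 0.29 = 0.71
  A3 & ~A4 = max(0, a+b−1) on (0.19, 0.71) = 0.00
  ~(A3 & ~A4) = 1 − 0.00 = 1.00
  A1 | A1 = min(1, a+b) on (0.51, 0.51) = 1.00
  A3 | (A1 | A1) = min(1, a+b) on (0.19, 1.00) = 1.00
  ~(A3 & ~A4) | (A3 | (A1 | A1)) = min(1, a+b) on (1.00, 1.00) = 1.00
  → value = 1.0000
|0.8100 − 1.0000| = 0.190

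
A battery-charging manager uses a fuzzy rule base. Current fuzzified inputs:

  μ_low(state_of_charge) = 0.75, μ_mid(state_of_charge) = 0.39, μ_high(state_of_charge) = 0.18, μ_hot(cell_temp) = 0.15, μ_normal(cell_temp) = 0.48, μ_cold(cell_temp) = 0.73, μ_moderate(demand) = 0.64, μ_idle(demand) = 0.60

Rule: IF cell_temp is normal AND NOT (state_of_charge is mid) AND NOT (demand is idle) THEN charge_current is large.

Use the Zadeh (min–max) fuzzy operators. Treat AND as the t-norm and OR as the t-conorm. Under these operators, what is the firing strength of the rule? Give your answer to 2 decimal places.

0.40

firing strength: normal=0.48, ¬mid=1−0.39=0.61, ¬idle=1−0.60=0.40; AND[min(a, b)] → w = 0.40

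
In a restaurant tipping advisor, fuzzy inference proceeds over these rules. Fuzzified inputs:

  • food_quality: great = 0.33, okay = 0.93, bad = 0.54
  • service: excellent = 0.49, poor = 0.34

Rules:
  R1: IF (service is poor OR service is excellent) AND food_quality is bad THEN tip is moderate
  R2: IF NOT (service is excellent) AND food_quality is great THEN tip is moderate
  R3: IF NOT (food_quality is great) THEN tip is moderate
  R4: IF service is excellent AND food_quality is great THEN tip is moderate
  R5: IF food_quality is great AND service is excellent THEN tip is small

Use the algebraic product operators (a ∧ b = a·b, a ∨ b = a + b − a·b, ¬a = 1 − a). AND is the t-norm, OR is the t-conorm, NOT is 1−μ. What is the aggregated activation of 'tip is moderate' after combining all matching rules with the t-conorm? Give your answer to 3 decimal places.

R1: (poor=0.34 OR excellent=0.49) = 0.6634; AND[a·b] with bad=0.54 → w = 0.3582
R2: ¬excellent=1−0.49=0.51, great=0.33; AND[a·b] → w = 0.1683
R3: ¬great=1−0.33=0.67 → w = 0.6700
R4: excellent=0.49, great=0.33; AND[a·b] → w = 0.1617
R5: great=0.33, excellent=0.49; AND[a·b] → w = 0.1617
Rules with consequent 'moderate': {R1, R2, R3, R4} → strengths 0.3582, 0.1683, 0.6700, 0.1617
Aggregate via t-conorm [a + b − a·b]: 0.8523

0.852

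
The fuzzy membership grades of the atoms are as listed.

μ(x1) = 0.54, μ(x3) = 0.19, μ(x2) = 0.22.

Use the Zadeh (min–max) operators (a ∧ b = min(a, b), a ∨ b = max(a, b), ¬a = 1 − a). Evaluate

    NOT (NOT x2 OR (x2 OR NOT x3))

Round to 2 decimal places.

0.19

NOT x2 = 1 − 0.22 = 0.78
NOT x3 = 1 − 0.19 = 0.81
x2 OR NOT x3 = max(a, b) on (0.22, 0.81) = 0.81
NOT x2 OR (x2 OR NOT x3) = max(a, b) on (0.78, 0.81) = 0.81
NOT (NOT x2 OR (x2 OR NOT x3)) = 1 − 0.81 = 0.19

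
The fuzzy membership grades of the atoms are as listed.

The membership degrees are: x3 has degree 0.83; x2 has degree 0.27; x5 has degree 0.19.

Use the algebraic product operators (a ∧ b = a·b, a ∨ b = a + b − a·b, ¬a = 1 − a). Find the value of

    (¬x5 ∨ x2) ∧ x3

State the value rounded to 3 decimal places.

¬x5 = 1 − 0.1900 = 0.8100
¬x5 ∨ x2 = a + b − a·b on (0.8100, 0.2700) = 0.8613
(¬x5 ∨ x2) ∧ x3 = a·b on (0.8613, 0.8300) = 0.7149

0.715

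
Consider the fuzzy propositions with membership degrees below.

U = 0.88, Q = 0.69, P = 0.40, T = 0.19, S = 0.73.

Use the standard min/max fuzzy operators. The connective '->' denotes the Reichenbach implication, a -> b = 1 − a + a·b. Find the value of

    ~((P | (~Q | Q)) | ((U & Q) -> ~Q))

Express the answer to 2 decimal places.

~Q = 1 − 0.69 = 0.31
~Q | Q = max(a, b) on (0.31, 0.69) = 0.69
P | (~Q | Q) = max(a, b) on (0.40, 0.69) = 0.69
U & Q = min(a, b) on (0.88, 0.69) = 0.69
~Q = 1 − 0.69 = 0.31
(U & Q) -> ~Q  [Reichenbach: 1 − a + a·b] with a=0.69, b=0.31 → 0.52
(P | (~Q | Q)) | ((U & Q) -> ~Q) = max(a, b) on (0.69, 0.52) = 0.69
~((P | (~Q | Q)) | ((U & Q) -> ~Q)) = 1 − 0.69 = 0.31

0.31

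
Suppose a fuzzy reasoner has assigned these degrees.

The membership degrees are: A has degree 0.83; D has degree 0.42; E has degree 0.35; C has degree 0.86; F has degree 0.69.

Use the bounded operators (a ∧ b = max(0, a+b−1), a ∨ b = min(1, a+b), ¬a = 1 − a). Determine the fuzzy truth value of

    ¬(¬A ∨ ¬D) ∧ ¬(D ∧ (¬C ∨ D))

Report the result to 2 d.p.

¬A = 1 − 0.83 = 0.17
¬D = 1 − 0.42 = 0.58
¬A ∨ ¬D = min(1, a+b) on (0.17, 0.58) = 0.75
¬(¬A ∨ ¬D) = 1 − 0.75 = 0.25
¬C = 1 − 0.86 = 0.14
¬C ∨ D = min(1, a+b) on (0.14, 0.42) = 0.56
D ∧ (¬C ∨ D) = max(0, a+b−1) on (0.42, 0.56) = 0.00
¬(D ∧ (¬C ∨ D)) = 1 − 0.00 = 1.00
¬(¬A ∨ ¬D) ∧ ¬(D ∧ (¬C ∨ D)) = max(0, a+b−1) on (0.25, 1.00) = 0.25

0.25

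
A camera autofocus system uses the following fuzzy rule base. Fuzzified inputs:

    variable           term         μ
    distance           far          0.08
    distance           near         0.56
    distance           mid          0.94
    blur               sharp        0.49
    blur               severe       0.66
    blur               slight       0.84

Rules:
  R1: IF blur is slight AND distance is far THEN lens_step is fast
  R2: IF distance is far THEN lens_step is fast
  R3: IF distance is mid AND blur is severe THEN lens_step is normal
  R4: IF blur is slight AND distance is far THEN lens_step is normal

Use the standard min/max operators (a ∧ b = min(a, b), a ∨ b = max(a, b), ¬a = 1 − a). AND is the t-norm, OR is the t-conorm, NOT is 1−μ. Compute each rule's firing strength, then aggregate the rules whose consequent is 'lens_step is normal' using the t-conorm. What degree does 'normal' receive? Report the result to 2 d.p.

0.66

R1: slight=0.84, far=0.08; AND[min(a, b)] → w = 0.08
R2: far=0.08 → w = 0.08
R3: mid=0.94, severe=0.66; AND[min(a, b)] → w = 0.66
R4: slight=0.84, far=0.08; AND[min(a, b)] → w = 0.08
Rules with consequent 'normal': {R3, R4} → strengths 0.66, 0.08
Aggregate via t-conorm [max(a, b)]: 0.66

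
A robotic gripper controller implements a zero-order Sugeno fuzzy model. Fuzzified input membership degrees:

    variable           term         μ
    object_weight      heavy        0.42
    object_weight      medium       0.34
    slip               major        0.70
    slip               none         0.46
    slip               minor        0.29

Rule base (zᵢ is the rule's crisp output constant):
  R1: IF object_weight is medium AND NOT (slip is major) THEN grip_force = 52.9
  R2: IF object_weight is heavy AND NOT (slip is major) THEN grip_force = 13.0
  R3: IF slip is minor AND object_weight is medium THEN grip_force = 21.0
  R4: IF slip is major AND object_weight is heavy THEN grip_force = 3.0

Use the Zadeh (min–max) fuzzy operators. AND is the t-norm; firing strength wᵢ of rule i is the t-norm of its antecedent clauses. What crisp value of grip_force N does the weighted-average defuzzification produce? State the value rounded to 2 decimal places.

R1 (z=52.9): medium=0.34, ¬major=1−0.70=0.30; AND[min(a, b)] → w = 0.30
R2 (z=13.0): heavy=0.42, ¬major=1−0.70=0.30; AND[min(a, b)] → w = 0.30
R3 (z=21.0): minor=0.29, medium=0.34; AND[min(a, b)] → w = 0.29
R4 (z=3.0): major=0.70, heavy=0.42; AND[min(a, b)] → w = 0.42
Weighted average = (0.30·52.9 + 0.30·13.0 + 0.29·21.0 + 0.42·3.0) / (0.30 + 0.30 + 0.29 + 0.42)
  = 27.1200 / 1.3100 = 20.70

20.70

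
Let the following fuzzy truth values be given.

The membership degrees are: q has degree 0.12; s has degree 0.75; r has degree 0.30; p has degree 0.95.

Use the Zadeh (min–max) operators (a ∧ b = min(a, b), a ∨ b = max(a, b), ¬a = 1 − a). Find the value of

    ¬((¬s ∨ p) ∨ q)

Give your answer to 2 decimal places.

¬s = 1 − 0.75 = 0.25
¬s ∨ p = max(a, b) on (0.25, 0.95) = 0.95
(¬s ∨ p) ∨ q = max(a, b) on (0.95, 0.12) = 0.95
¬((¬s ∨ p) ∨ q) = 1 − 0.95 = 0.05

0.05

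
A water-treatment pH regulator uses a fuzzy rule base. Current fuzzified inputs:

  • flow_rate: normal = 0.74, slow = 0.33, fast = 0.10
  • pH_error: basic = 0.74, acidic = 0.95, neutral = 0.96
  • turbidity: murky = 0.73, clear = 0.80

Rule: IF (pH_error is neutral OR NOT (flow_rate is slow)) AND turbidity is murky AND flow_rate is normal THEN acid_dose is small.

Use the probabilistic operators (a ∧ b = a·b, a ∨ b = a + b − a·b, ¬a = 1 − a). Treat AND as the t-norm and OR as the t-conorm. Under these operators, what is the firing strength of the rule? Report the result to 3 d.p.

0.533

firing strength: (neutral=0.96 OR ¬slow=1−0.33=0.67) = 0.9868; AND[a·b] with murky=0.73, normal=0.74 → w = 0.5331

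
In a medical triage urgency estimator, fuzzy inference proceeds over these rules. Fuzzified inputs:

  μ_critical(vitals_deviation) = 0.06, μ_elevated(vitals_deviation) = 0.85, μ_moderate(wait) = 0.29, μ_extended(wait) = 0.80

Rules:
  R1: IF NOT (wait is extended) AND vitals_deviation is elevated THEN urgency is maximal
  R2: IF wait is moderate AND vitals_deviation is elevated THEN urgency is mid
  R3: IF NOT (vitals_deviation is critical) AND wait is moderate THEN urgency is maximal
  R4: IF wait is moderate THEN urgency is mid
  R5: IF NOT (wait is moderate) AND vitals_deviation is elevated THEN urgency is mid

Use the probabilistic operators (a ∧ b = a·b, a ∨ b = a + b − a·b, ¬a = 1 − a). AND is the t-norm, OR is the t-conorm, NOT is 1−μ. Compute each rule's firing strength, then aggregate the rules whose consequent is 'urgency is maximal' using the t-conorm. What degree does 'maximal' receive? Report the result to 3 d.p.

R1: ¬extended=1−0.80=0.20, elevated=0.85; AND[a·b] → w = 0.1700
R2: moderate=0.29, elevated=0.85; AND[a·b] → w = 0.2465
R3: ¬critical=1−0.06=0.94, moderate=0.29; AND[a·b] → w = 0.2726
R4: moderate=0.29 → w = 0.2900
R5: ¬moderate=1−0.29=0.71, elevated=0.85; AND[a·b] → w = 0.6035
Rules with consequent 'maximal': {R1, R3} → strengths 0.1700, 0.2726
Aggregate via t-conorm [a + b − a·b]: 0.3963

0.396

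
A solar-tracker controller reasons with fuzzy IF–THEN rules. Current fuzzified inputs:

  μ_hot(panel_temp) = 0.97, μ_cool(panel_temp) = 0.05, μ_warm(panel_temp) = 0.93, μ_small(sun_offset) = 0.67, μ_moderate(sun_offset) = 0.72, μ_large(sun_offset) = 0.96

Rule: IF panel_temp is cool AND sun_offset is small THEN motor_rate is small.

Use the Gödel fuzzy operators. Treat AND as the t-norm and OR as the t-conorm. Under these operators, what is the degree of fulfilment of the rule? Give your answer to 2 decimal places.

firing strength: cool=0.05, small=0.67; AND[min(a, b)] → w = 0.05

0.05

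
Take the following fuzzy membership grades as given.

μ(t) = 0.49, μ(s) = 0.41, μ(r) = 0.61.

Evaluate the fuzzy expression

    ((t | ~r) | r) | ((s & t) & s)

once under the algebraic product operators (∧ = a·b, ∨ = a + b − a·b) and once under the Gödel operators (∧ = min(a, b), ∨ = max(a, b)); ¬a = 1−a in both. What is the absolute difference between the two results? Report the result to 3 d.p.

0.279

Under algebraic product:
  ~r = 1 − 0.6100 = 0.3900
  t | ~r = a + b − a·b on (0.4900, 0.3900) = 0.6889
  (t | ~r) | r = a + b − a·b on (0.6889, 0.6100) = 0.8787
  s & t = a·b on (0.4100, 0.4900) = 0.2009
  (s & t) & s = a·b on (0.2009, 0.4100) = 0.0824
  ((t | ~r) | r) | ((s & t) & s) = a + b − a·b on (0.8787, 0.0824) = 0.8887
  → value = 0.8887
Under Gödel:
  ~r = 1 − 0.61 = 0.39
  t | ~r = max(a, b) on (0.49, 0.39) = 0.49
  (t | ~r) | r = max(a, b) on (0.49, 0.61) = 0.61
  s & t = min(a, b) on (0.41, 0.49) = 0.41
  (s & t) & s = min(a, b) on (0.41, 0.41) = 0.41
  ((t | ~r) | r) | ((s & t) & s) = max(a, b) on (0.61, 0.41) = 0.61
  → value = 0.6100
|0.8887 − 0.6100| = 0.279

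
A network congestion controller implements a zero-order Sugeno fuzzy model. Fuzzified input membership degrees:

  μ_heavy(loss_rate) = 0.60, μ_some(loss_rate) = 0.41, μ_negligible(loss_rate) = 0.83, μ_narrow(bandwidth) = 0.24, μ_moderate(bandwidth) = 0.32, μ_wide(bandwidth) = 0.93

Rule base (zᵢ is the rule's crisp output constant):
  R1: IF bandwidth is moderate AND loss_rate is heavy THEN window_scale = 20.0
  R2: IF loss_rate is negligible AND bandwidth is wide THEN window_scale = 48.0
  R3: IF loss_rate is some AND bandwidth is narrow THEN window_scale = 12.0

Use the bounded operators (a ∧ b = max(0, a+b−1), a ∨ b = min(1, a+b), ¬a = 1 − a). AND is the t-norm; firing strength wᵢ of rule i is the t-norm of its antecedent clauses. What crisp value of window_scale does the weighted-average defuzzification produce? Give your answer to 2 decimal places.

R1 (z=20.0): moderate=0.32, heavy=0.60; AND[max(0, a+b−1)] → w = 0.00
R2 (z=48.0): negligible=0.83, wide=0.93; AND[max(0, a+b−1)] → w = 0.76
R3 (z=12.0): some=0.41, narrow=0.24; AND[max(0, a+b−1)] → w = 0.00
Weighted average = (0.00·20.0 + 0.76·48.0 + 0.00·12.0) / (0.00 + 0.76 + 0.00)
  = 36.4800 / 0.7600 = 48.00

48.00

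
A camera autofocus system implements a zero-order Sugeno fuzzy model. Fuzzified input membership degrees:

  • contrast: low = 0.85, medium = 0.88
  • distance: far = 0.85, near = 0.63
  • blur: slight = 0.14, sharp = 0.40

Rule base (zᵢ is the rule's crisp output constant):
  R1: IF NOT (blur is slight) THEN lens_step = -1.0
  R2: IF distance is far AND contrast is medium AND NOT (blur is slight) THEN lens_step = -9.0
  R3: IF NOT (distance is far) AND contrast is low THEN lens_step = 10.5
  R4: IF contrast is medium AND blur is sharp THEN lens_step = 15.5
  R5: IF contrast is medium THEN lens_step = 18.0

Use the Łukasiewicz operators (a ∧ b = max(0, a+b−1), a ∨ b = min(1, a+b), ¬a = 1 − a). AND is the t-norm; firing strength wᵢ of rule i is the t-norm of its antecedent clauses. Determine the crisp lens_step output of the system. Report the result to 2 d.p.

5.37

R1 (z=-1.0): ¬slight=1−0.14=0.86 → w = 0.86
R2 (z=-9.0): far=0.85, medium=0.88, ¬slight=1−0.14=0.86; AND[max(0, a+b−1)] → w = 0.59
R3 (z=10.5): ¬far=1−0.85=0.15, low=0.85; AND[max(0, a+b−1)] → w = 0.00
R4 (z=15.5): medium=0.88, sharp=0.40; AND[max(0, a+b−1)] → w = 0.28
R5 (z=18.0): medium=0.88 → w = 0.88
Weighted average = (0.86·-1.0 + 0.59·-9.0 + 0.00·10.5 + 0.28·15.5 + 0.88·18.0) / (0.86 + 0.59 + 0.00 + 0.28 + 0.88)
  = 14.0100 / 2.6100 = 5.37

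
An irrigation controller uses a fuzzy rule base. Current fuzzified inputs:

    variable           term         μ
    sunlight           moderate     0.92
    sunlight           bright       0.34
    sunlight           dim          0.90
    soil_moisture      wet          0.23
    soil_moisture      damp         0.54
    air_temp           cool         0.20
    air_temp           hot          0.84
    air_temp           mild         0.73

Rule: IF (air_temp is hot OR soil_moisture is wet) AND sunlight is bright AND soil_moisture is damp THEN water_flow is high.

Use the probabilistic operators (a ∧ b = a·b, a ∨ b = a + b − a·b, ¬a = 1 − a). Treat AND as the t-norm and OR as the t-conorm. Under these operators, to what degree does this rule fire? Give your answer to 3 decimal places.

0.161

firing strength: (hot=0.84 OR wet=0.23) = 0.8768; AND[a·b] with bright=0.34, damp=0.54 → w = 0.1610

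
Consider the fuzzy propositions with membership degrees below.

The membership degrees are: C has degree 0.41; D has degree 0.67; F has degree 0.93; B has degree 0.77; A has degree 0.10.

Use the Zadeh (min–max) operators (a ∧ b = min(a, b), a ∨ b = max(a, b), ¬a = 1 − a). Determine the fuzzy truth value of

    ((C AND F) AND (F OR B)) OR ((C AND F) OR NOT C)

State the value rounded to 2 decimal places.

C AND F = min(a, b) on (0.41, 0.93) = 0.41
F OR B = max(a, b) on (0.93, 0.77) = 0.93
(C AND F) AND (F OR B) = min(a, b) on (0.41, 0.93) = 0.41
C AND F = min(a, b) on (0.41, 0.93) = 0.41
NOT C = 1 − 0.41 = 0.59
(C AND F) OR NOT C = max(a, b) on (0.41, 0.59) = 0.59
((C AND F) AND (F OR B)) OR ((C AND F) OR NOT C) = max(a, b) on (0.41, 0.59) = 0.59

0.59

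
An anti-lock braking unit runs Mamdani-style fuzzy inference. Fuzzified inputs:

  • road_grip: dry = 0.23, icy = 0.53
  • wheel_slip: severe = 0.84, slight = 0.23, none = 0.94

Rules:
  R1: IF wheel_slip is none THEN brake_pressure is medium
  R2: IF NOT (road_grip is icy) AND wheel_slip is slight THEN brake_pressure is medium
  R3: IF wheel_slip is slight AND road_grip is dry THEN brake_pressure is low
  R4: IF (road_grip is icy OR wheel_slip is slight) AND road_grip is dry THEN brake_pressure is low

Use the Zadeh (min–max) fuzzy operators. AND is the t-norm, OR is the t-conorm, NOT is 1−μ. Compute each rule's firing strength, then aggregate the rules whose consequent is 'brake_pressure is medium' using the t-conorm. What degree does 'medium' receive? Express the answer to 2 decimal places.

0.94

R1: none=0.94 → w = 0.94
R2: ¬icy=1−0.53=0.47, slight=0.23; AND[min(a, b)] → w = 0.23
R3: slight=0.23, dry=0.23; AND[min(a, b)] → w = 0.23
R4: (icy=0.53 OR slight=0.23) = 0.53; AND[min(a, b)] with dry=0.23 → w = 0.23
Rules with consequent 'medium': {R1, R2} → strengths 0.94, 0.23
Aggregate via t-conorm [max(a, b)]: 0.94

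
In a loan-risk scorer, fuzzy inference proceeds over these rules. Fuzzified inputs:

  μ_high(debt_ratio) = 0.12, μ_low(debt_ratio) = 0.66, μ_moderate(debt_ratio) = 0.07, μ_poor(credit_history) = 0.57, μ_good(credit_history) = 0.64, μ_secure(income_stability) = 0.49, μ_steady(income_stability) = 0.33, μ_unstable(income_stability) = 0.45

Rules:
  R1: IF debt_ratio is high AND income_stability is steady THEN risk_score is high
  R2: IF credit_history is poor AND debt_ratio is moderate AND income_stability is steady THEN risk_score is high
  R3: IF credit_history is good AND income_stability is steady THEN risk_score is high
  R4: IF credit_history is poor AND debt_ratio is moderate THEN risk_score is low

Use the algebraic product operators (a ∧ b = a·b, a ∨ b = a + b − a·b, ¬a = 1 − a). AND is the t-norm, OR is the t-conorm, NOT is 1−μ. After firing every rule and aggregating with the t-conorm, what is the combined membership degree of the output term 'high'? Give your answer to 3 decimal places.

R1: high=0.12, steady=0.33; AND[a·b] → w = 0.0396
R2: poor=0.57, moderate=0.07, steady=0.33; AND[a·b] → w = 0.0132
R3: good=0.64, steady=0.33; AND[a·b] → w = 0.2112
R4: poor=0.57, moderate=0.07; AND[a·b] → w = 0.0399
Rules with consequent 'high': {R1, R2, R3} → strengths 0.0396, 0.0132, 0.2112
Aggregate via t-conorm [a + b − a·b]: 0.2524

0.252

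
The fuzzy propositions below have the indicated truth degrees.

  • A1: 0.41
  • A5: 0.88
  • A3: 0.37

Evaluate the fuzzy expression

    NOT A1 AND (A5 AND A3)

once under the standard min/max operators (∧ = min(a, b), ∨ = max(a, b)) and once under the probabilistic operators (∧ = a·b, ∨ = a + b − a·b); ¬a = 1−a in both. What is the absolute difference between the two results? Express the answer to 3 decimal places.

Under standard min/max:
  NOT A1 = 1 − 0.41 = 0.59
  A5 AND A3 = min(a, b) on (0.88, 0.37) = 0.37
  NOT A1 AND (A5 AND A3) = min(a, b) on (0.59, 0.37) = 0.37
  → value = 0.3700
Under probabilistic:
  NOT A1 = 1 − 0.4100 = 0.5900
  A5 AND A3 = a·b on (0.8800, 0.3700) = 0.3256
  NOT A1 AND (A5 AND A3) = a·b on (0.5900, 0.3256) = 0.1921
  → value = 0.1921
|0.3700 − 0.1921| = 0.178

0.178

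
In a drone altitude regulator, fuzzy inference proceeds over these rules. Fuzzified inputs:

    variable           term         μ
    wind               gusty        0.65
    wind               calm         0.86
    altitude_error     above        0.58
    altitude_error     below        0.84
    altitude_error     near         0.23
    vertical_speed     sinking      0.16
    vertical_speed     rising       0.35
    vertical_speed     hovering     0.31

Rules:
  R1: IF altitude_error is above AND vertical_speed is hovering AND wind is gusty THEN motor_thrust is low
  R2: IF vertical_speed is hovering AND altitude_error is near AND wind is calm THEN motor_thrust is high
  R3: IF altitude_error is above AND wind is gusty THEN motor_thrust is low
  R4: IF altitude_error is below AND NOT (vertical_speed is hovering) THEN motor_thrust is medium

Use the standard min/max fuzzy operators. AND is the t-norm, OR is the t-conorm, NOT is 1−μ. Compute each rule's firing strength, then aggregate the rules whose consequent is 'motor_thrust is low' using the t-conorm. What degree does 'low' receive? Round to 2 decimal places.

0.58

R1: above=0.58, hovering=0.31, gusty=0.65; AND[min(a, b)] → w = 0.31
R2: hovering=0.31, near=0.23, calm=0.86; AND[min(a, b)] → w = 0.23
R3: above=0.58, gusty=0.65; AND[min(a, b)] → w = 0.58
R4: below=0.84, ¬hovering=1−0.31=0.69; AND[min(a, b)] → w = 0.69
Rules with consequent 'low': {R1, R3} → strengths 0.31, 0.58
Aggregate via t-conorm [max(a, b)]: 0.58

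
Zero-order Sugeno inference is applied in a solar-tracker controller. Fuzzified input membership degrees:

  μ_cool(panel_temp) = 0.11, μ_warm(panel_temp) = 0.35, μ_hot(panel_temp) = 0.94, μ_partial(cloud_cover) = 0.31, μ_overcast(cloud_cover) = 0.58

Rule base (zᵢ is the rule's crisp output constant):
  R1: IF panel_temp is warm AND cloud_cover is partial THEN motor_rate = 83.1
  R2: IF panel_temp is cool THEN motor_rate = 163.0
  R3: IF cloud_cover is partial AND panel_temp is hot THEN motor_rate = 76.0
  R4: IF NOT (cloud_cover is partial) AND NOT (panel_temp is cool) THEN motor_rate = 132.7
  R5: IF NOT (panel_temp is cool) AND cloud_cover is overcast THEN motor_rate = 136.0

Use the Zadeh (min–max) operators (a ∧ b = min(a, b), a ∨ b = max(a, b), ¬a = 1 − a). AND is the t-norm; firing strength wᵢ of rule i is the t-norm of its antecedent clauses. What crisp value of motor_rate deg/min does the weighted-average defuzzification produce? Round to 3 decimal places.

R1 (z=83.1): warm=0.35, partial=0.31; AND[min(a, b)] → w = 0.31
R2 (z=163.0): cool=0.11 → w = 0.11
R3 (z=76.0): partial=0.31, hot=0.94; AND[min(a, b)] → w = 0.31
R4 (z=132.7): ¬partial=1−0.31=0.69, ¬cool=1−0.11=0.89; AND[min(a, b)] → w = 0.69
R5 (z=136.0): ¬cool=1−0.11=0.89, overcast=0.58; AND[min(a, b)] → w = 0.58
Weighted average = (0.31·83.1 + 0.11·163.0 + 0.31·76.0 + 0.69·132.7 + 0.58·136.0) / (0.31 + 0.11 + 0.31 + 0.69 + 0.58)
  = 237.6940 / 2.0000 = 118.847

118.847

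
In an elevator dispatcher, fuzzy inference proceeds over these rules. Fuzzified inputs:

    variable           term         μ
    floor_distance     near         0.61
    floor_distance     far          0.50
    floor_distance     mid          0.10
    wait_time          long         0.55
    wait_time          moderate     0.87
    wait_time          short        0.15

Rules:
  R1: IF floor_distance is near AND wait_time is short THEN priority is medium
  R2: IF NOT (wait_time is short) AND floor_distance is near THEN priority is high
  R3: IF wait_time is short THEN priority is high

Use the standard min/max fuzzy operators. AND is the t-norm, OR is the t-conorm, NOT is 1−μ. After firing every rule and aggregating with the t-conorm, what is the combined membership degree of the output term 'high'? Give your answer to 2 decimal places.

0.61

R1: near=0.61, short=0.15; AND[min(a, b)] → w = 0.15
R2: ¬short=1−0.15=0.85, near=0.61; AND[min(a, b)] → w = 0.61
R3: short=0.15 → w = 0.15
Rules with consequent 'high': {R2, R3} → strengths 0.61, 0.15
Aggregate via t-conorm [max(a, b)]: 0.61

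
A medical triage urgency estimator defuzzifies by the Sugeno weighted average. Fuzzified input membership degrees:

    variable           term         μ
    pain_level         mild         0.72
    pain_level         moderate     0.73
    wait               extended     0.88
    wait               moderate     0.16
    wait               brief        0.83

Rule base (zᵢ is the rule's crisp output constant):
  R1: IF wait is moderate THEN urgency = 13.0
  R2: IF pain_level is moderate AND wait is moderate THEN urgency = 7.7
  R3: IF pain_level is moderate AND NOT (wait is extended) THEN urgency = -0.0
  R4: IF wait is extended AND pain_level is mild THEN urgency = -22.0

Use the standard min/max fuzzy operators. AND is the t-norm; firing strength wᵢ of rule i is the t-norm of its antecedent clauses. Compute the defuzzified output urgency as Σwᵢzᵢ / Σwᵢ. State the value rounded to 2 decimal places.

R1 (z=13.0): moderate=0.16 → w = 0.16
R2 (z=7.7): moderate=0.73, moderate=0.16; AND[min(a, b)] → w = 0.16
R3 (z=-0.0): moderate=0.73, ¬extended=1−0.88=0.12; AND[min(a, b)] → w = 0.12
R4 (z=-22.0): extended=0.88, mild=0.72; AND[min(a, b)] → w = 0.72
Weighted average = (0.16·13.0 + 0.16·7.7 + 0.12·-0.0 + 0.72·-22.0) / (0.16 + 0.16 + 0.12 + 0.72)
  = -12.5280 / 1.1600 = -10.80

-10.80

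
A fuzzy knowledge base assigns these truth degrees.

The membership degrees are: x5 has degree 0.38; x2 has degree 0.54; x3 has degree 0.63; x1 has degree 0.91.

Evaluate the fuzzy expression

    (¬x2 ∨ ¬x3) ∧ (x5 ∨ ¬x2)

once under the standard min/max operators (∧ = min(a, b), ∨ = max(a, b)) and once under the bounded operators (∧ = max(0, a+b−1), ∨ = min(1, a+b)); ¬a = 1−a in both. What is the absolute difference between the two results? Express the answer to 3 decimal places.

Under standard min/max:
  ¬x2 = 1 − 0.54 = 0.46
  ¬x3 = 1 − 0.63 = 0.37
  ¬x2 ∨ ¬x3 = max(a, b) on (0.46, 0.37) = 0.46
  ¬x2 = 1 − 0.54 = 0.46
  x5 ∨ ¬x2 = max(a, b) on (0.38, 0.46) = 0.46
  (¬x2 ∨ ¬x3) ∧ (x5 ∨ ¬x2) = min(a, b) on (0.46, 0.46) = 0.46
  → value = 0.4600
Under bounded:
  ¬x2 = 1 − 0.54 = 0.46
  ¬x3 = 1 − 0.63 = 0.37
  ¬x2 ∨ ¬x3 = min(1, a+b) on (0.46, 0.37) = 0.83
  ¬x2 = 1 − 0.54 = 0.46
  x5 ∨ ¬x2 = min(1, a+b) on (0.38, 0.46) = 0.84
  (¬x2 ∨ ¬x3) ∧ (x5 ∨ ¬x2) = max(0, a+b−1) on (0.83, 0.84) = 0.67
  → value = 0.6700
|0.4600 − 0.6700| = 0.210

0.210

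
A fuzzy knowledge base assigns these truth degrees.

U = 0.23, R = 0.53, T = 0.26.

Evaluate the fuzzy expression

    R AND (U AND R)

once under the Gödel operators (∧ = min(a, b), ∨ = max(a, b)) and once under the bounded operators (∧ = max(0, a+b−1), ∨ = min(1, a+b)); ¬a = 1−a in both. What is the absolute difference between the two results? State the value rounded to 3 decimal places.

Under Gödel:
  U AND R = min(a, b) on (0.23, 0.53) = 0.23
  R AND (U AND R) = min(a, b) on (0.53, 0.23) = 0.23
  → value = 0.2300
Under bounded:
  U AND R = max(0, a+b−1) on (0.23, 0.53) = 0.00
  R AND (U AND R) = max(0, a+b−1) on (0.53, 0.00) = 0.00
  → value = 0.0000
|0.2300 − 0.0000| = 0.230

0.230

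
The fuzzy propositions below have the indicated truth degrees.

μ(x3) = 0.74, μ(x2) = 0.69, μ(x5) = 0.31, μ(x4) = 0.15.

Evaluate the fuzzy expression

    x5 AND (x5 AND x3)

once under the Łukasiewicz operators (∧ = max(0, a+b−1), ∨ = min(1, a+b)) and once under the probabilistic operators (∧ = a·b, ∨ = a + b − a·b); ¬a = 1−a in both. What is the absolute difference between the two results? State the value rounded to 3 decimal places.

0.071

Under Łukasiewicz:
  x5 AND x3 = max(0, a+b−1) on (0.31, 0.74) = 0.05
  x5 AND (x5 AND x3) = max(0, a+b−1) on (0.31, 0.05) = 0.00
  → value = 0.0000
Under probabilistic:
  x5 AND x3 = a·b on (0.3100, 0.7400) = 0.2294
  x5 AND (x5 AND x3) = a·b on (0.3100, 0.2294) = 0.0711
  → value = 0.0711
|0.0000 − 0.0711| = 0.071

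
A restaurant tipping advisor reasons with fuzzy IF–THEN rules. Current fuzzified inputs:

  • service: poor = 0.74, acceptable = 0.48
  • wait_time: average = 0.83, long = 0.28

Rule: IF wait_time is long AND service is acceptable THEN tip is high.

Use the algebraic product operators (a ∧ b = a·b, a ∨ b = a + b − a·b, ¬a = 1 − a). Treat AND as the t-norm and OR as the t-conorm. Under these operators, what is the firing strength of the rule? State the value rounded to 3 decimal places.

firing strength: long=0.28, acceptable=0.48; AND[a·b] → w = 0.1344

0.134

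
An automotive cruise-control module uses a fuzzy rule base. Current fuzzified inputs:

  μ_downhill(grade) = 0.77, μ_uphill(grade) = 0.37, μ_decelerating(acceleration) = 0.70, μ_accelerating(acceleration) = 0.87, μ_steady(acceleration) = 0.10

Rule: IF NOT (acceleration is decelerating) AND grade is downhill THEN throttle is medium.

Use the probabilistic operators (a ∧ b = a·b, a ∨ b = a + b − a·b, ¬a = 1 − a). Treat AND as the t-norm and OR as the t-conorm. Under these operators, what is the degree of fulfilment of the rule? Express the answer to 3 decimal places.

0.231

firing strength: ¬decelerating=1−0.70=0.30, downhill=0.77; AND[a·b] → w = 0.2310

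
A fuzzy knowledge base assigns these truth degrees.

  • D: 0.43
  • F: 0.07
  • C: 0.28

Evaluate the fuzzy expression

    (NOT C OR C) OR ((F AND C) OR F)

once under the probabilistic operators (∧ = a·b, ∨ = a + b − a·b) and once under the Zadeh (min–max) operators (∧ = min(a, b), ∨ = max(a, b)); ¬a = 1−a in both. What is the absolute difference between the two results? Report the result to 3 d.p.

0.096

Under probabilistic:
  NOT C = 1 − 0.2800 = 0.7200
  NOT C OR C = a + b − a·b on (0.7200, 0.2800) = 0.7984
  F AND C = a·b on (0.0700, 0.2800) = 0.0196
  (F AND C) OR F = a + b − a·b on (0.0196, 0.0700) = 0.0882
  (NOT C OR C) OR ((F AND C) OR F) = a + b − a·b on (0.7984, 0.0882) = 0.8162
  → value = 0.8162
Under Zadeh (min–max):
  NOT C = 1 − 0.28 = 0.72
  NOT C OR C = max(a, b) on (0.72, 0.28) = 0.72
  F AND C = min(a, b) on (0.07, 0.28) = 0.07
  (F AND C) OR F = max(a, b) on (0.07, 0.07) = 0.07
  (NOT C OR C) OR ((F AND C) OR F) = max(a, b) on (0.72, 0.07) = 0.72
  → value = 0.7200
|0.8162 − 0.7200| = 0.096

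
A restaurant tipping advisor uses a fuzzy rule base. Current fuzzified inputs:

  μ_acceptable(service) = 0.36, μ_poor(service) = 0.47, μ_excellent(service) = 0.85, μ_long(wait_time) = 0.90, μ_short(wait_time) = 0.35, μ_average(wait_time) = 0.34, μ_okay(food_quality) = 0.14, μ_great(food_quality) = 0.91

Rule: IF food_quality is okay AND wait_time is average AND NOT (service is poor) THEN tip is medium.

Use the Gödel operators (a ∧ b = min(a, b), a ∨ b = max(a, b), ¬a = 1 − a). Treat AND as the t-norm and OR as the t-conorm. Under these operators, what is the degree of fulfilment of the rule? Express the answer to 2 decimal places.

0.14

firing strength: okay=0.14, average=0.34, ¬poor=1−0.47=0.53; AND[min(a, b)] → w = 0.14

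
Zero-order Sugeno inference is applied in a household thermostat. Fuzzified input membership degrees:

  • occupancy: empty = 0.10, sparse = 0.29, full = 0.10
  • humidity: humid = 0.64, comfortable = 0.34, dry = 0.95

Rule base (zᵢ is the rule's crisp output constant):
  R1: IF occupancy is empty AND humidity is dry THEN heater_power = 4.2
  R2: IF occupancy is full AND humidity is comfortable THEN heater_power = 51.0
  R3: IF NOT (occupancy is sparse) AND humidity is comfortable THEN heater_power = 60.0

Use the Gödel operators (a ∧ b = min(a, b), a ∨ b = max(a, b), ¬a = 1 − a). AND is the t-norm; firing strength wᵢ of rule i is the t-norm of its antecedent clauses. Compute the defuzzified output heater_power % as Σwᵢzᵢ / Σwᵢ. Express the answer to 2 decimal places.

R1 (z=4.2): empty=0.10, dry=0.95; AND[min(a, b)] → w = 0.10
R2 (z=51.0): full=0.10, comfortable=0.34; AND[min(a, b)] → w = 0.10
R3 (z=60.0): ¬sparse=1−0.29=0.71, comfortable=0.34; AND[min(a, b)] → w = 0.34
Weighted average = (0.10·4.2 + 0.10·51.0 + 0.34·60.0) / (0.10 + 0.10 + 0.34)
  = 25.9200 / 0.5400 = 48.00

48.00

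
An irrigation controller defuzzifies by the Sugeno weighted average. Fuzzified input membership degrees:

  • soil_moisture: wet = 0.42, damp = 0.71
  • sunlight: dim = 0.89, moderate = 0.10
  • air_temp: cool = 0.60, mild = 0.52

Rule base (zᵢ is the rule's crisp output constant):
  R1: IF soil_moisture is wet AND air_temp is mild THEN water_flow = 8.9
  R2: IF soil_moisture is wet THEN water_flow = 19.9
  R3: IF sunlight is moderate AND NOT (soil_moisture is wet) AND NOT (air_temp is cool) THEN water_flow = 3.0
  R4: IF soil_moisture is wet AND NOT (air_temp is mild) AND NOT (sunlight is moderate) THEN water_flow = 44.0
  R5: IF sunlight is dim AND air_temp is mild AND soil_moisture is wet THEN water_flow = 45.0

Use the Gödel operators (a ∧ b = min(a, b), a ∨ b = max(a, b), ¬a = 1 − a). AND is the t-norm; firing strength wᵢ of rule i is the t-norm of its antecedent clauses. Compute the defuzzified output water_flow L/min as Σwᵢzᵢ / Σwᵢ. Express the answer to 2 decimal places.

27.96

R1 (z=8.9): wet=0.42, mild=0.52; AND[min(a, b)] → w = 0.42
R2 (z=19.9): wet=0.42 → w = 0.42
R3 (z=3.0): moderate=0.10, ¬wet=1−0.42=0.58, ¬cool=1−0.60=0.40; AND[min(a, b)] → w = 0.10
R4 (z=44.0): wet=0.42, ¬mild=1−0.52=0.48, ¬moderate=1−0.10=0.90; AND[min(a, b)] → w = 0.42
R5 (z=45.0): dim=0.89, mild=0.52, wet=0.42; AND[min(a, b)] → w = 0.42
Weighted average = (0.42·8.9 + 0.42·19.9 + 0.10·3.0 + 0.42·44.0 + 0.42·45.0) / (0.42 + 0.42 + 0.10 + 0.42 + 0.42)
  = 49.7760 / 1.7800 = 27.96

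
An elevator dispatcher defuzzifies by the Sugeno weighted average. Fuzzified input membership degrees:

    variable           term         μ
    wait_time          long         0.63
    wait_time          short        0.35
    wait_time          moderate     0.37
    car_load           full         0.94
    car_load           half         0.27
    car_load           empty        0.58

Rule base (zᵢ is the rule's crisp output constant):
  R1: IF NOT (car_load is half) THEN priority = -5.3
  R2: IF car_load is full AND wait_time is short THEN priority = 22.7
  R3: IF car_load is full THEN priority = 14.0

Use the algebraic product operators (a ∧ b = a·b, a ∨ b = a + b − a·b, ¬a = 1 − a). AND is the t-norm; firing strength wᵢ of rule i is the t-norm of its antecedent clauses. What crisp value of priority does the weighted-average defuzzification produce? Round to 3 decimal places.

R1 (z=-5.3): ¬half=1−0.27=0.73 → w = 0.7300
R2 (z=22.7): full=0.94, short=0.35; AND[a·b] → w = 0.3290
R3 (z=14.0): full=0.94 → w = 0.9400
Weighted average = (0.7300·-5.3 + 0.3290·22.7 + 0.9400·14.0) / (0.7300 + 0.3290 + 0.9400)
  = 16.7593 / 1.9990 = 8.384

8.384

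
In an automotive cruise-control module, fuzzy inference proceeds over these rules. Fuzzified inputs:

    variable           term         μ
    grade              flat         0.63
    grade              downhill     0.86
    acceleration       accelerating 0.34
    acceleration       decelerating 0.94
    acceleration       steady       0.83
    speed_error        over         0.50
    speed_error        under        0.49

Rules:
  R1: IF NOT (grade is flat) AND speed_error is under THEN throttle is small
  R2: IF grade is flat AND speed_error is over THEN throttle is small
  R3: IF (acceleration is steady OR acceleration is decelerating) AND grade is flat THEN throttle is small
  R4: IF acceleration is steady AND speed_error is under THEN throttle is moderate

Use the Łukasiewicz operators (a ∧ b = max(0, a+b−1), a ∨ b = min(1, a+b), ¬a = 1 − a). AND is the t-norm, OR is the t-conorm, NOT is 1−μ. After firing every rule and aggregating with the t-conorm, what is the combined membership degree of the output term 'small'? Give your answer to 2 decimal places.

R1: ¬flat=1−0.63=0.37, under=0.49; AND[max(0, a+b−1)] → w = 0.00
R2: flat=0.63, over=0.50; AND[max(0, a+b−1)] → w = 0.13
R3: (steady=0.83 OR decelerating=0.94) = 1.00; AND[max(0, a+b−1)] with flat=0.63 → w = 0.63
R4: steady=0.83, under=0.49; AND[max(0, a+b−1)] → w = 0.32
Rules with consequent 'small': {R1, R2, R3} → strengths 0.00, 0.13, 0.63
Aggregate via t-conorm [min(1, a+b)]: 0.76

0.76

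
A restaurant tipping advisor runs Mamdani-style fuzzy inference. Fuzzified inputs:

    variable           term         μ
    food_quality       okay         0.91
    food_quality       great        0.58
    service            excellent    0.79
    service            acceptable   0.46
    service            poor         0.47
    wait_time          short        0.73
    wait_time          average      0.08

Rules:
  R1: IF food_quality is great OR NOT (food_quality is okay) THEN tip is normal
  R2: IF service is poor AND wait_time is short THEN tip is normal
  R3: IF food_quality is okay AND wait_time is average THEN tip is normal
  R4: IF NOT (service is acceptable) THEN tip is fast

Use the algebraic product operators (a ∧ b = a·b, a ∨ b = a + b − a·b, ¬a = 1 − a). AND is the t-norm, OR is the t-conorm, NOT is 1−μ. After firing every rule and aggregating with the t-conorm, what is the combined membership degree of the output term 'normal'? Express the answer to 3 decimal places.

R1: great=0.58, ¬okay=1−0.91=0.09; OR[a + b − a·b] → w = 0.6178
R2: poor=0.47, short=0.73; AND[a·b] → w = 0.3431
R3: okay=0.91, average=0.08; AND[a·b] → w = 0.0728
R4: ¬acceptable=1−0.46=0.54 → w = 0.5400
Rules with consequent 'normal': {R1, R2, R3} → strengths 0.6178, 0.3431, 0.0728
Aggregate via t-conorm [a + b − a·b]: 0.7672

0.767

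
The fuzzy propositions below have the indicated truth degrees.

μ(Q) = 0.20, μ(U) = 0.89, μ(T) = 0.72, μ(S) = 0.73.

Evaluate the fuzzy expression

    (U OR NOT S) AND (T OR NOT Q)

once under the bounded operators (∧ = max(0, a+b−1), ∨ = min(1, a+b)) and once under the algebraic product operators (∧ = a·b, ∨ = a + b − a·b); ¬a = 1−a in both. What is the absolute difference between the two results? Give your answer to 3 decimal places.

Under bounded:
  NOT S = 1 − 0.73 = 0.27
  U OR NOT S = min(1, a+b) on (0.89, 0.27) = 1.00
  NOT Q = 1 − 0.20 = 0.80
  T OR NOT Q = min(1, a+b) on (0.72, 0.80) = 1.00
  (U OR NOT S) AND (T OR NOT Q) = max(0, a+b−1) on (1.00, 1.00) = 1.00
  → value = 1.0000
Under algebraic product:
  NOT S = 1 − 0.7300 = 0.2700
  U OR NOT S = a + b − a·b on (0.8900, 0.2700) = 0.9197
  NOT Q = 1 − 0.2000 = 0.8000
  T OR NOT Q = a + b − a·b on (0.7200, 0.8000) = 0.9440
  (U OR NOT S) AND (T OR NOT Q) = a·b on (0.9197, 0.9440) = 0.8682
  → value = 0.8682
|1.0000 − 0.8682| = 0.132

0.132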